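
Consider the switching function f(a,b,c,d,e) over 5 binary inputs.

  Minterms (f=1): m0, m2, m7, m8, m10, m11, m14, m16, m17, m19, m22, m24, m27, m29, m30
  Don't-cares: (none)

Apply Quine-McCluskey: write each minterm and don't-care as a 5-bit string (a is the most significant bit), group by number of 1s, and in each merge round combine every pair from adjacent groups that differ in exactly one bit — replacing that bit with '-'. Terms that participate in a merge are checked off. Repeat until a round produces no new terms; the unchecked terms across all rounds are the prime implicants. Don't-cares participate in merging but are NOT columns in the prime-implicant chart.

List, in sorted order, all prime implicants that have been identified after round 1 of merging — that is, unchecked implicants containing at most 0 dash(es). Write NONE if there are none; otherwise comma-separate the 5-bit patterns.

00111, 11101

size-2^0 implicants → 00000(✓)  00010(✓)  00111  01000(✓)  01010(✓)  01011(✓)  01110(✓)  10000(✓)  10001(✓)  10011(✓)  10110(✓)  11000(✓)  11011(✓)  11101  11110(✓)
size-2^1 implicants → -0000(✓)  -1000(✓)  -1011  -1110  0-000(✓)  0-010(✓)  000-0(✓)  01-10  010-0(✓)  0101-  1-000(✓)  1-011  1-110  100-1  1000-
size-2^2 implicants → --000  0-0-0
Unchecked terms (primes): --000, -1011, -1110, 0-0-0, 00111, 01-10, 0101-, 1-011, 1-110, 100-1, 1000-, 11101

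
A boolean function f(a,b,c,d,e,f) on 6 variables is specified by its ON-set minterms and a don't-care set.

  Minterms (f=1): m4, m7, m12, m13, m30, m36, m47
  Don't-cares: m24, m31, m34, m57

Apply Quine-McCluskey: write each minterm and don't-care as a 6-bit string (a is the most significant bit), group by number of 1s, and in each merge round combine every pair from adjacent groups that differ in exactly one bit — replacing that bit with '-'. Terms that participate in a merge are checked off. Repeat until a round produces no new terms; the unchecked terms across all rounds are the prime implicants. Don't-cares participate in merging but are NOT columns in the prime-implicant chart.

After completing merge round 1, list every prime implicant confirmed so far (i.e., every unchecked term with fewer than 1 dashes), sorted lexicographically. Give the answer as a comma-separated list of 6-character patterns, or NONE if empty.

Round 0: 000100✓ 000111 001100✓ 001101✓ 011000 011110✓ 011111✓ 100010 100100✓ 101111 111001
Round 1: -00100 00-100 00110- 01111-
PIs = {-00100, 00-100, 000111, 00110-, 011000, 01111-, 100010, 101111, 111001}

000111, 011000, 100010, 101111, 111001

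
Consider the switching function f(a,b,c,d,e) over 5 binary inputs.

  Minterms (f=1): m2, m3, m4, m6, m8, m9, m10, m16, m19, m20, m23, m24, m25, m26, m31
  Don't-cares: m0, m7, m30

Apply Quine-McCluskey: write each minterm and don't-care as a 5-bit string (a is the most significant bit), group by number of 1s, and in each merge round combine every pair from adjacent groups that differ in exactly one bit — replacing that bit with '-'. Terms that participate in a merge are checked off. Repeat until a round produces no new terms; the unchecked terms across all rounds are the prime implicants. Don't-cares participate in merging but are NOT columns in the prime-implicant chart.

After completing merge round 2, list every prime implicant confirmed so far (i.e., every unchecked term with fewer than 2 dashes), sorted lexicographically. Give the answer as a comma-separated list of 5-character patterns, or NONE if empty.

1-111, 11-10, 1111-

[col 0] 00000*, 00010*, 00011*, 00100*, 00110*, 00111*, 01000*, 01001*, 01010*, 10000*, 10011*, 10100*, 10111*, 11000*, 11001*, 11010*, 11110*, 11111*
[col 1] -0000*, -0011*, -0100*, -0111*, -1000*, -1001*, -1010*, 0-000*, 0-010*, 00-00*, 00-10*, 00-11*, 000-0*, 0001-*, 001-0*, 0011-*, 010-0*, 0100-*, 1-000*, 1-111, 10-00*, 10-11*, 11-10, 110-0*, 1100-*, 1111-
[col 2] --000, -0-00, -0-11, -10-0, -100-, 0-0-0, 00--0, 00-1-
Prime implicants: --000, -0-00, -0-11, -10-0, -100-, 0-0-0, 00--0, 00-1-, 1-111, 11-10, 1111-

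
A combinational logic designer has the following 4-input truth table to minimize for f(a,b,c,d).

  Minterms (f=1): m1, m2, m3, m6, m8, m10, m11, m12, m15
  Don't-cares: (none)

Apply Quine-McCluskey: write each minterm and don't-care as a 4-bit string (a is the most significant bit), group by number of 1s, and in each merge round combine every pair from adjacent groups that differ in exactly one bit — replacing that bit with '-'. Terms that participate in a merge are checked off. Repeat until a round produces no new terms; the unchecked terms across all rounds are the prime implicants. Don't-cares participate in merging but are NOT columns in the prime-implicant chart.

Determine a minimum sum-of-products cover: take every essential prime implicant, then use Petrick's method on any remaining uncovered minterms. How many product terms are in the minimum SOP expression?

size-2^0 implicants → 0001(✓)  0010(✓)  0011(✓)  0110(✓)  1000(✓)  1010(✓)  1011(✓)  1100(✓)  1111(✓)
size-2^1 implicants → -010(✓)  -011(✓)  0-10  00-1  001-(✓)  1-00  1-11  10-0  101-(✓)
size-2^2 implicants → -01-
Unchecked terms (primes): -01-, 0-10, 00-1, 1-00, 1-11, 10-0
Minterm coverage:
  m1 ⊆ 00-1 [E]
  m2 ⊆ -01-,0-10
  m3 ⊆ -01-,00-1
  m6 ⊆ 0-10 [E]
  m8 ⊆ 1-00,10-0
  m10 ⊆ -01-,10-0
  m11 ⊆ -01-,1-11
  m12 ⊆ 1-00 [E]
  m15 ⊆ 1-11 [E]
E = {0-10, 00-1, 1-00, 1-11}
Petrick residual → -01-
Cover = b'c + a'cd' + a'b'd + ac'd' + acd  |cover|=5

5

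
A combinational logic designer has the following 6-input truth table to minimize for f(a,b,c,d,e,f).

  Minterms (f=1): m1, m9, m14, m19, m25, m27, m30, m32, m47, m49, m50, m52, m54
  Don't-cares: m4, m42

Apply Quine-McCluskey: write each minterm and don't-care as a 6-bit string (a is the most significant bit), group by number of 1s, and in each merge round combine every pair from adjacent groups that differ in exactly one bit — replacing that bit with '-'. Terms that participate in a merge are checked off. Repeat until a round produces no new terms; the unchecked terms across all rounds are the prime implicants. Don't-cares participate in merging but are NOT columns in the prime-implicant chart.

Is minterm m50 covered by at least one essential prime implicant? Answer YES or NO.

YES

[col 0] 000001*, 000100, 001001*, 001110*, 010011*, 011001*, 011011*, 011110*, 100000, 101010, 101111, 110001, 110010*, 110100*, 110110*
[col 1] 0-1001, 0-1110, 00-001, 01-011, 0110-1, 110-10, 1101-0
Prime implicants: 0-1001, 0-1110, 00-001, 000100, 01-011, 0110-1, 100000, 101010, 101111, 110-10, 110001, 1101-0
PI chart (minterm → PIs covering it):
  1 | 00-001  (sole → essential)
  9 | 0-1001,00-001
  14 | 0-1110  (sole → essential)
  19 | 01-011  (sole → essential)
  25 | 0-1001,0110-1
  27 | 01-011,0110-1
  30 | 0-1110  (sole → essential)
  32 | 100000  (sole → essential)
  47 | 101111  (sole → essential)
  49 | 110001  (sole → essential)
  50 | 110-10  (sole → essential)
  52 | 1101-0  (sole → essential)
  54 | 110-10,1101-0
Essential prime implicants: 0-1110, 00-001, 01-011, 100000, 101111, 110-10, 110001, 1101-0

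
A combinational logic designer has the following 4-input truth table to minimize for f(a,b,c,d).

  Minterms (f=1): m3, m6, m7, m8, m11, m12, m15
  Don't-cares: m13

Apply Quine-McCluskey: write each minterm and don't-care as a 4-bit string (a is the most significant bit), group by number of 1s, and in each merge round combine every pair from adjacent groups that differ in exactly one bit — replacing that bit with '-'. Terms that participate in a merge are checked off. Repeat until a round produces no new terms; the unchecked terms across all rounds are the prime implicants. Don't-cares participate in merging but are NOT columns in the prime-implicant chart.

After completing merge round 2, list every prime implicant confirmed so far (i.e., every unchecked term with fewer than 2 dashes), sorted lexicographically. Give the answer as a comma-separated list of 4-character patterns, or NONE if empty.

size-2^0 implicants → 0011(✓)  0110(✓)  0111(✓)  1000(✓)  1011(✓)  1100(✓)  1101(✓)  1111(✓)
size-2^1 implicants → -011(✓)  -111(✓)  0-11(✓)  011-  1-00  1-11(✓)  11-1  110-
size-2^2 implicants → --11
Unchecked terms (primes): --11, 011-, 1-00, 11-1, 110-

011-, 1-00, 11-1, 110-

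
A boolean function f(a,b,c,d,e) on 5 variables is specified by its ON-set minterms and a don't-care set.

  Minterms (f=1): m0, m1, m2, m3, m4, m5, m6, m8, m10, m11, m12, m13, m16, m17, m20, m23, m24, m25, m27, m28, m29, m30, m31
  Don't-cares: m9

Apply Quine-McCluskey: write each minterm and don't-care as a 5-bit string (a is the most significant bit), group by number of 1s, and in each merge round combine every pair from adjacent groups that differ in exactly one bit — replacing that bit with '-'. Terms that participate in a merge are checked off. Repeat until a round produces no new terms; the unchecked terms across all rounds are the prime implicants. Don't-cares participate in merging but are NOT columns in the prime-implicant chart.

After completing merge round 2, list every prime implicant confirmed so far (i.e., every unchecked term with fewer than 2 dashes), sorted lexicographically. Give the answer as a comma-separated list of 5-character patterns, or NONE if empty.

[col 0] 00000*, 00001*, 00010*, 00011*, 00100*, 00101*, 00110*, 01000*, 01001*, 01010*, 01011*, 01100*, 01101*, 10000*, 10001*, 10100*, 10111*, 11000*, 11001*, 11011*, 11100*, 11101*, 11110*, 11111*
[col 1] -0000*, -0001*, -0100*, -1000*, -1001*, -1011*, -1100*, -1101*, 0-000*, 0-001*, 0-010*, 0-011*, 0-100*, 0-101*, 00-00*, 00-01*, 00-10*, 000-0*, 000-1*, 0000-*, 0001-*, 001-0*, 0010-*, 01-00*, 01-01*, 010-0*, 010-1*, 0100-*, 0101-*, 0110-*, 1-000*, 1-001*, 1-100*, 1-111, 10-00*, 1000-*, 11-00*, 11-01*, 11-11*, 110-1*, 1100-*, 111-0*, 111-1*, 1110-*, 1111-*
[col 2] --000*, --001*, --100*, -0-00*, -000-*, -1-00*, -1-01*, -10-1, -100-*, -110-*, 0--00*, 0--01*, 0-0-0*, 0-0-1*, 0-00-*, 0-01-*, 0-10-*, 00--0, 00-0-*, 000--*, 01-0-*, 010--*, 1--00*, 1-00-*, 11--1, 11-0-*, 111--
[col 3] ---00, --00-, -1-0-, 0--0-, 0-0--
Prime implicants: ---00, --00-, -1-0-, -10-1, 0--0-, 0-0--, 00--0, 1-111, 11--1, 111--

1-111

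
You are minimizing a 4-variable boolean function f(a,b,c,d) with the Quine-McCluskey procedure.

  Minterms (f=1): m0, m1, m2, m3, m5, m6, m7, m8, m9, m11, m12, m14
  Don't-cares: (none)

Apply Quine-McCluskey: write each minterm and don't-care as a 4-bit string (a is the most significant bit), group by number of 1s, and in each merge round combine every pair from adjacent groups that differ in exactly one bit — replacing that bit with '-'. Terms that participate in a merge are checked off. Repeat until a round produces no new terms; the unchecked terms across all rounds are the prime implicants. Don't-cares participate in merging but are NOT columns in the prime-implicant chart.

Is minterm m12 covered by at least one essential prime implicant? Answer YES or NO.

NO

[col 0] 0000*, 0001*, 0010*, 0011*, 0101*, 0110*, 0111*, 1000*, 1001*, 1011*, 1100*, 1110*
[col 1] -000*, -001*, -011*, -110, 0-01*, 0-10*, 0-11*, 00-0*, 00-1*, 000-*, 001-*, 01-1*, 011-*, 1-00, 10-1*, 100-*, 11-0
[col 2] -0-1, -00-, 0--1, 0-1-, 00--
Prime implicants: -0-1, -00-, -110, 0--1, 0-1-, 00--, 1-00, 11-0
PI chart (minterm → PIs covering it):
  0 | -00-,00--
  1 | -0-1,-00-,0--1,00--
  2 | 0-1-,00--
  3 | -0-1,0--1,0-1-,00--
  5 | 0--1  (sole → essential)
  6 | -110,0-1-
  7 | 0--1,0-1-
  8 | -00-,1-00
  9 | -0-1,-00-
  11 | -0-1  (sole → essential)
  12 | 1-00,11-0
  14 | -110,11-0
Essential prime implicants: -0-1, 0--1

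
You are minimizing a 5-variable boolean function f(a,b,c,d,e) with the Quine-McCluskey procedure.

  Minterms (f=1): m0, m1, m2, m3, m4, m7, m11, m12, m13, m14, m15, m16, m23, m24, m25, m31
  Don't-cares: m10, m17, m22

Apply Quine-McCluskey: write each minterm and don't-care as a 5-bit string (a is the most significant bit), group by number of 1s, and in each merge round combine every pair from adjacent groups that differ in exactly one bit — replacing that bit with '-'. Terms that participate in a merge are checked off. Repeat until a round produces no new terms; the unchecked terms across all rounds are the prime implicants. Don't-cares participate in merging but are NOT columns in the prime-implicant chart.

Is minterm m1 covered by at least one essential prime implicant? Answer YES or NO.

NO

Round 0: 00000✓ 00001✓ 00010✓ 00011✓ 00100✓ 00111✓ 01010✓ 01011✓ 01100✓ 01101✓ 01110✓ 01111✓ 10000✓ 10001✓ 10110✓ 10111✓ 11000✓ 11001✓ 11111✓
Round 1: -0000✓ -0001✓ -0111✓ -1111✓ 0-010✓ 0-011✓ 0-100 0-111✓ 00-00 00-11✓ 000-0✓ 000-1✓ 0000-✓ 0001-✓ 01-10✓ 01-11✓ 0101-✓ 011-0✓ 011-1✓ 0110-✓ 0111-✓ 1-000✓ 1-001✓ 1-111✓ 1000-✓ 1011- 1100-✓
Round 2: --111 -000- 0--11 0-01- 000-- 01-1- 011-- 1-00-
PIs = {--111, -000-, 0--11, 0-01-, 0-100, 00-00, 000--, 01-1-, 011--, 1-00-, 1011-}
Coverage chart:
  m0: -000-,00-00,000--
  m1: -000-,000--
  m2: 0-01-,000--
  m3: 0--11,0-01-,000--
  m4: 0-100,00-00
  m7: --111,0--11
  m11: 0--11,0-01-,01-1-
  m12: 0-100,011--
  m13: 011-- ←essential
  m14: 01-1-,011--
  m15: --111,0--11,01-1-,011--
  m16: -000-,1-00-
  m23: --111,1011-
  m24: 1-00- ←essential
  m25: 1-00- ←essential
  m31: --111 ←essential
Essential: --111, 011--, 1-00-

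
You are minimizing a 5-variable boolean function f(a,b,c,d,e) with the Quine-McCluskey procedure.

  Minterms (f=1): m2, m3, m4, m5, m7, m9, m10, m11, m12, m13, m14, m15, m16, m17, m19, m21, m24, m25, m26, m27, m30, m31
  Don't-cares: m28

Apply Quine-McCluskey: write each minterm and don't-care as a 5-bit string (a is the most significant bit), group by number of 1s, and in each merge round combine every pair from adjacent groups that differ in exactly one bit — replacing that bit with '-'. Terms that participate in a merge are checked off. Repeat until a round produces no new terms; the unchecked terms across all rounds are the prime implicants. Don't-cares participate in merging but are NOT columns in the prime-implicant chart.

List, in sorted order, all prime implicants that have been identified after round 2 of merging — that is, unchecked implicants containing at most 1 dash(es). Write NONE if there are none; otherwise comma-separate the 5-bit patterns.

Round 0: 00010✓ 00011✓ 00100✓ 00101✓ 00111✓ 01001✓ 01010✓ 01011✓ 01100✓ 01101✓ 01110✓ 01111✓ 10000✓ 10001✓ 10011✓ 10101✓ 11000✓ 11001✓ 11010✓ 11011✓ 11100✓ 11110✓ 11111✓
Round 1: -0011✓ -0101 -1001✓ -1010✓ -1011✓ -1100✓ -1110✓ -1111✓ 0-010✓ 0-011✓ 0-100✓ 0-101✓ 0-111✓ 00-11✓ 0001-✓ 001-1✓ 0010-✓ 01-01✓ 01-10✓ 01-11✓ 010-1✓ 0101-✓ 011-0✓ 011-1✓ 0110-✓ 0111-✓ 1-000✓ 1-001✓ 1-011✓ 10-01 100-1✓ 1000-✓ 11-00✓ 11-10✓ 11-11✓ 110-0✓ 110-1✓ 1100-✓ 1101-✓ 111-0✓ 1111-✓
Round 2: --011 -1-10✓ -1-11✓ -10-1 -101-✓ -11-0 -111-✓ 0--11 0-01- 0-1-1 0-10- 01--1 01-1-✓ 011-- 1-0-1 1-00- 11--0 11-1-✓ 110--
Round 3: -1-1-
PIs = {--011, -0101, -1-1-, -10-1, -11-0, 0--11, 0-01-, 0-1-1, 0-10-, 01--1, 011--, 1-0-1, 1-00-, 10-01, 11--0, 110--}

-0101, 10-01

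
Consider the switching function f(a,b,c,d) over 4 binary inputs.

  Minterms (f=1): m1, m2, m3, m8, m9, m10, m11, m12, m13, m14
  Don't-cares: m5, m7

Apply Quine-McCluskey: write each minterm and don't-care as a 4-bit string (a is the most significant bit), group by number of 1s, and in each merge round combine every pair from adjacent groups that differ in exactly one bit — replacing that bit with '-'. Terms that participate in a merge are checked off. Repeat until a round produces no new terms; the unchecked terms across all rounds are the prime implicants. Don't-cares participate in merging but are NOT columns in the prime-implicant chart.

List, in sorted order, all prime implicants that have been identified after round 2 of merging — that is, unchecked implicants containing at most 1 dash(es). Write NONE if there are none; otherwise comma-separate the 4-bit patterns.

NONE

[col 0] 0001*, 0010*, 0011*, 0101*, 0111*, 1000*, 1001*, 1010*, 1011*, 1100*, 1101*, 1110*
[col 1] -001*, -010*, -011*, -101*, 0-01*, 0-11*, 00-1*, 001-*, 01-1*, 1-00*, 1-01*, 1-10*, 10-0*, 10-1*, 100-*, 101-*, 11-0*, 110-*
[col 2] --01, -0-1, -01-, 0--1, 1--0, 1-0-, 10--
Prime implicants: --01, -0-1, -01-, 0--1, 1--0, 1-0-, 10--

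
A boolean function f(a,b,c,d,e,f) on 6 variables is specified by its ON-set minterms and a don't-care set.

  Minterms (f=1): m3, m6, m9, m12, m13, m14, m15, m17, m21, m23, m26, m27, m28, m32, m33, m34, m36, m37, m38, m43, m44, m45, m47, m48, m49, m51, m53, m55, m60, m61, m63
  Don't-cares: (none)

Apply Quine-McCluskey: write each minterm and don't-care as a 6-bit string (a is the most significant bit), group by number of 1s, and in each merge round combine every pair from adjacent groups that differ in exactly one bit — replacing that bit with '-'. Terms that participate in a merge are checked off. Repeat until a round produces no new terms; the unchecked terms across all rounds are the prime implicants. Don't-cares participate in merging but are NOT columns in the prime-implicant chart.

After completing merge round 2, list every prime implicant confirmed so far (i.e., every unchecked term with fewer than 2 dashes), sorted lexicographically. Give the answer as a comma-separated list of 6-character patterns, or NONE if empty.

-00110, 00-110, 000011, 001-01, 01101-, 101-11

Round 0: 000011 000110✓ 001001✓ 001100✓ 001101✓ 001110✓ 001111✓ 010001✓ 010101✓ 010111✓ 011010✓ 011011✓ 011100✓ 100000✓ 100001✓ 100010✓ 100100✓ 100101✓ 100110✓ 101011✓ 101100✓ 101101✓ 101111✓ 110000✓ 110001✓ 110011✓ 110101✓ 110111✓ 111100✓ 111101✓ 111111✓
Round 1: -00110 -01100✓ -01101✓ -01111✓ -10001✓ -10101✓ -10111✓ -11100✓ 0-1100✓ 00-110 001-01 0011-0✓ 0011-1✓ 00110-✓ 00111-✓ 010-01✓ 0101-1✓ 01101- 1-0000✓ 1-0001✓ 1-0101✓ 1-1100✓ 1-1101✓ 1-1111✓ 10-100✓ 10-101✓ 100-00✓ 100-01✓ 100-10✓ 1000-0✓ 10000-✓ 1001-0✓ 10010-✓ 101-11 1011-1✓ 10110-✓ 11-101✓ 11-111✓ 110-01✓ 110-11✓ 1100-1✓ 11000-✓ 1101-1✓ 1111-1✓ 11110-✓
Round 2: --1100 -011-1 -0110- -10-01 -101-1 0011-- 1--101 1-0-01 1-000- 1-11-1 1-110- 10-10- 100--0 100-0- 11-1-1 110--1
PIs = {--1100, -00110, -011-1, -0110-, -10-01, -101-1, 00-110, 000011, 001-01, 0011--, 01101-, 1--101, 1-0-01, 1-000-, 1-11-1, 1-110-, 10-10-, 100--0, 100-0-, 101-11, 11-1-1, 110--1}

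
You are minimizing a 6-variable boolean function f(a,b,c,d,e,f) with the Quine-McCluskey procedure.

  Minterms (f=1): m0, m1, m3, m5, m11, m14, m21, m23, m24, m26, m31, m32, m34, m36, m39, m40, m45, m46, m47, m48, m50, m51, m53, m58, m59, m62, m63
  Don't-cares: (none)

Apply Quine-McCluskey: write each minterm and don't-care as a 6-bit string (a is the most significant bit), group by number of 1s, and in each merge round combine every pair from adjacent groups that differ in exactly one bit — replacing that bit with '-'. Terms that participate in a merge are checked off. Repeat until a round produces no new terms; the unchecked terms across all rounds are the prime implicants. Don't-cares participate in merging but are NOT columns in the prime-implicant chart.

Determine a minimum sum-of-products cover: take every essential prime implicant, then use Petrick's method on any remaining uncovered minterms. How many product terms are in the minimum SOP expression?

14

[col 0] 000000*, 000001*, 000011*, 000101*, 001011*, 001110*, 010101*, 010111*, 011000*, 011010*, 011111*, 100000*, 100010*, 100100*, 100111*, 101000*, 101101*, 101110*, 101111*, 110000*, 110010*, 110011*, 110101*, 111010*, 111011*, 111110*, 111111*
[col 1] -00000, -01110, -10101, -11010, -11111, 0-0101, 00-011, 000-01, 0000-1, 00000-, 01-111, 0101-1, 0110-0, 1-0000*, 1-0010*, 1-1110*, 1-1111*, 10-000, 10-111, 100-00, 1000-0*, 1011-1, 10111-*, 11-010*, 11-011*, 1100-0*, 11001-*, 111-10*, 111-11*, 11101-*, 11111-*
[col 2] 1-00-0, 1-111-, 11-01-, 111-1-
Prime implicants: -00000, -01110, -10101, -11010, -11111, 0-0101, 00-011, 000-01, 0000-1, 00000-, 01-111, 0101-1, 0110-0, 1-00-0, 1-111-, 10-000, 10-111, 100-00, 1011-1, 11-01-, 111-1-
PI chart (minterm → PIs covering it):
  0 | -00000,00000-
  1 | 000-01,0000-1,00000-
  3 | 00-011,0000-1
  5 | 0-0101,000-01
  11 | 00-011  (sole → essential)
  14 | -01110  (sole → essential)
  21 | -10101,0-0101,0101-1
  23 | 01-111,0101-1
  24 | 0110-0  (sole → essential)
  26 | -11010,0110-0
  31 | -11111,01-111
  32 | -00000,1-00-0,10-000,100-00
  34 | 1-00-0  (sole → essential)
  36 | 100-00  (sole → essential)
  39 | 10-111  (sole → essential)
  40 | 10-000  (sole → essential)
  45 | 1011-1  (sole → essential)
  46 | -01110,1-111-
  47 | 1-111-,10-111,1011-1
  48 | 1-00-0  (sole → essential)
  50 | 1-00-0,11-01-
  51 | 11-01-  (sole → essential)
  53 | -10101  (sole → essential)
  58 | -11010,11-01-,111-1-
  59 | 11-01-,111-1-
  62 | 1-111-,111-1-
  63 | -11111,1-111-,111-1-
Essential prime implicants: -01110, -10101, 00-011, 0110-0, 1-00-0, 10-000, 10-111, 100-00, 1011-1, 11-01-
Petrick residual → -00000, 000-01, 01-111, 1-111-
Minimum SOP uses 14 PIs: b'c'd'e'f' + b'cdef' + bc'de'f + a'b'd'ef + a'b'c'e'f + a'bdef + a'bcd'f' + ac'd'f' + acde + ab'd'e'f' + ab'def + ab'c'e'f' + ab'cdf + abd'e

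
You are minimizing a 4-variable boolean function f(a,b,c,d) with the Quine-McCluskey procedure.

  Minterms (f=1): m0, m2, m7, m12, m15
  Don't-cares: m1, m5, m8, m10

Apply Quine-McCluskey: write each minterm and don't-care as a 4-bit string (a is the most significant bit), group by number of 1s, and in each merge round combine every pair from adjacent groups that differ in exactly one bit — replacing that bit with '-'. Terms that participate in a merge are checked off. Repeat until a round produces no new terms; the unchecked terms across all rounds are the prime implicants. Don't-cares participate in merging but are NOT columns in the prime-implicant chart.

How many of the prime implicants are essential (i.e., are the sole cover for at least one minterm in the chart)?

[col 0] 0000*, 0001*, 0010*, 0101*, 0111*, 1000*, 1010*, 1100*, 1111*
[col 1] -000*, -010*, -111, 0-01, 00-0*, 000-, 01-1, 1-00, 10-0*
[col 2] -0-0
Prime implicants: -0-0, -111, 0-01, 000-, 01-1, 1-00
PI chart (minterm → PIs covering it):
  0 | -0-0,000-
  2 | -0-0  (sole → essential)
  7 | -111,01-1
  12 | 1-00  (sole → essential)
  15 | -111  (sole → essential)
Essential prime implicants: -0-0, -111, 1-00

3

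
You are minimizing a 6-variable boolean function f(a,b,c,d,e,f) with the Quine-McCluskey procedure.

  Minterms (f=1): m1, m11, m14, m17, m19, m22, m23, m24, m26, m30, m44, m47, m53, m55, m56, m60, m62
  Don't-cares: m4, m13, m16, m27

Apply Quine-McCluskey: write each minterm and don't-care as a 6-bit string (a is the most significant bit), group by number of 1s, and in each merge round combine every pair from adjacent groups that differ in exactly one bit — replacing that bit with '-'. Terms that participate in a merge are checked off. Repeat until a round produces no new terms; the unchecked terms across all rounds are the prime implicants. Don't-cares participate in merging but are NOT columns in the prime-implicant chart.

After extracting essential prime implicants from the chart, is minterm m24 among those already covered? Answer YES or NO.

NO

size-2^0 implicants → 000001(✓)  000100  001011(✓)  001101  001110(✓)  010000(✓)  010001(✓)  010011(✓)  010110(✓)  010111(✓)  011000(✓)  011010(✓)  011011(✓)  011110(✓)  101100(✓)  101111  110101(✓)  110111(✓)  111000(✓)  111100(✓)  111110(✓)
size-2^1 implicants → -10111  -11000  -11110  0-0001  0-1011  0-1110  01-000  01-011  01-110  010-11  0100-1  01000-  01011-  011-10  0110-0  01101-  1-1100  1101-1  111-00  1111-0
Unchecked terms (primes): -10111, -11000, -11110, 0-0001, 0-1011, 0-1110, 000100, 001101, 01-000, 01-011, 01-110, 010-11, 0100-1, 01000-, 01011-, 011-10, 0110-0, 01101-, 1-1100, 101111, 1101-1, 111-00, 1111-0
Minterm coverage:
  m1 ⊆ 0-0001 [E]
  m11 ⊆ 0-1011 [E]
  m14 ⊆ 0-1110 [E]
  m17 ⊆ 0-0001,0100-1,01000-
  m19 ⊆ 01-011,010-11,0100-1
  m22 ⊆ 01-110,01011-
  m23 ⊆ -10111,010-11,01011-
  m24 ⊆ -11000,01-000,0110-0
  m26 ⊆ 011-10,0110-0,01101-
  m30 ⊆ -11110,0-1110,01-110,011-10
  m44 ⊆ 1-1100 [E]
  m47 ⊆ 101111 [E]
  m53 ⊆ 1101-1 [E]
  m55 ⊆ -10111,1101-1
  m56 ⊆ -11000,111-00
  m60 ⊆ 1-1100,111-00,1111-0
  m62 ⊆ -11110,1111-0
E = {0-0001, 0-1011, 0-1110, 1-1100, 101111, 1101-1}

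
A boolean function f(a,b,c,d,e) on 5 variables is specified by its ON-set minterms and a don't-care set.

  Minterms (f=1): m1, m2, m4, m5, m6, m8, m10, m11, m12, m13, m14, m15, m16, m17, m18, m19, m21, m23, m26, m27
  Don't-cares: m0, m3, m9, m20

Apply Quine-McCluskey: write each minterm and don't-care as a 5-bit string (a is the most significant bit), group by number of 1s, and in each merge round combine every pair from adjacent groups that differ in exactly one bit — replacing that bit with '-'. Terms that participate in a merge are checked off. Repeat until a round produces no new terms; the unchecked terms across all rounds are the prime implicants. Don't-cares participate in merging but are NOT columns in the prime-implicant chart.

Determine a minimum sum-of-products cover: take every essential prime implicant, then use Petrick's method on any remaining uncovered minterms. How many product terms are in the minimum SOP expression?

size-2^0 implicants → 00000(✓)  00001(✓)  00010(✓)  00011(✓)  00100(✓)  00101(✓)  00110(✓)  01000(✓)  01001(✓)  01010(✓)  01011(✓)  01100(✓)  01101(✓)  01110(✓)  01111(✓)  10000(✓)  10001(✓)  10010(✓)  10011(✓)  10100(✓)  10101(✓)  10111(✓)  11010(✓)  11011(✓)
size-2^1 implicants → -0000(✓)  -0001(✓)  -0010(✓)  -0011(✓)  -0100(✓)  -0101(✓)  -1010(✓)  -1011(✓)  0-000(✓)  0-001(✓)  0-010(✓)  0-011(✓)  0-100(✓)  0-101(✓)  0-110(✓)  00-00(✓)  00-01(✓)  00-10(✓)  000-0(✓)  000-1(✓)  0000-(✓)  0001-(✓)  001-0(✓)  0010-(✓)  01-00(✓)  01-01(✓)  01-10(✓)  01-11(✓)  010-0(✓)  010-1(✓)  0100-(✓)  0101-(✓)  011-0(✓)  011-1(✓)  0110-(✓)  0111-(✓)  1-010(✓)  1-011(✓)  10-00(✓)  10-01(✓)  10-11(✓)  100-0(✓)  100-1(✓)  1000-(✓)  1001-(✓)  101-1(✓)  1010-(✓)  1101-(✓)
size-2^2 implicants → --010(✓)  --011(✓)  -0-00(✓)  -0-01(✓)  -00-0(✓)  -00-1(✓)  -000-(✓)  -001-(✓)  -010-(✓)  -101-(✓)  0--00(✓)  0--01(✓)  0--10(✓)  0-0-0(✓)  0-0-1(✓)  0-00-(✓)  0-01-(✓)  0-1-0(✓)  0-10-(✓)  00--0(✓)  00-0-(✓)  000--(✓)  01--0(✓)  01--1(✓)  01-0-(✓)  01-1-(✓)  010--(✓)  011--(✓)  1-01-(✓)  10--1  10-0-(✓)  100--(✓)
size-2^3 implicants → --01-  -0-0-  -00--  0---0  0--0-  0-0--  01---
Unchecked terms (primes): --01-, -0-0-, -00--, 0---0, 0--0-, 0-0--, 01---, 10--1
Minterm coverage:
  m1 ⊆ -0-0-,-00--,0--0-,0-0--
  m2 ⊆ --01-,-00--,0---0,0-0--
  m4 ⊆ -0-0-,0---0,0--0-
  m5 ⊆ -0-0-,0--0-
  m6 ⊆ 0---0 [E]
  m8 ⊆ 0---0,0--0-,0-0--,01---
  m10 ⊆ --01-,0---0,0-0--,01---
  m11 ⊆ --01-,0-0--,01---
  m12 ⊆ 0---0,0--0-,01---
  m13 ⊆ 0--0-,01---
  m14 ⊆ 0---0,01---
  m15 ⊆ 01--- [E]
  m16 ⊆ -0-0-,-00--
  m17 ⊆ -0-0-,-00--,10--1
  m18 ⊆ --01-,-00--
  m19 ⊆ --01-,-00--,10--1
  m21 ⊆ -0-0-,10--1
  m23 ⊆ 10--1 [E]
  m26 ⊆ --01- [E]
  m27 ⊆ --01- [E]
E = {--01-, 0---0, 01---, 10--1}
Petrick residual → -0-0-
Cover = c'd + b'd' + a'e' + a'b + ab'e  |cover|=5

5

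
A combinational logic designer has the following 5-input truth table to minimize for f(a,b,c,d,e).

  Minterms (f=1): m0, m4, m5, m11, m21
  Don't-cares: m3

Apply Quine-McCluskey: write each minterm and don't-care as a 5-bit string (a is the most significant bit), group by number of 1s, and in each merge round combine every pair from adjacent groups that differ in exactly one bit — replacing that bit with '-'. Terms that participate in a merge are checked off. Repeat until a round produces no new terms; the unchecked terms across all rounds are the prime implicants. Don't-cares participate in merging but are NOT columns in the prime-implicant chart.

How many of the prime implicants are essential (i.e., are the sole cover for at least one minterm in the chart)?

3

Round 0: 00000✓ 00011✓ 00100✓ 00101✓ 01011✓ 10101✓
Round 1: -0101 0-011 00-00 0010-
PIs = {-0101, 0-011, 00-00, 0010-}
Coverage chart:
  m0: 00-00 ←essential
  m4: 00-00,0010-
  m5: -0101,0010-
  m11: 0-011 ←essential
  m21: -0101 ←essential
Essential: -0101, 0-011, 00-00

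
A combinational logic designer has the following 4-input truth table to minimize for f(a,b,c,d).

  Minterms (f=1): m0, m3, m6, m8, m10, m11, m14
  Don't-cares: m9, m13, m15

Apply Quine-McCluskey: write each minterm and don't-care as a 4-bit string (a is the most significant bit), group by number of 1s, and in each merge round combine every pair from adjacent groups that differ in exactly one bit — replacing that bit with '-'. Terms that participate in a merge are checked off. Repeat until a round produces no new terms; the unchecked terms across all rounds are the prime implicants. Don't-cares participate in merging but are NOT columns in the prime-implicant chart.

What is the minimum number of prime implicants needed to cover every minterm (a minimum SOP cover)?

4

Round 0: 0000✓ 0011✓ 0110✓ 1000✓ 1001✓ 1010✓ 1011✓ 1101✓ 1110✓ 1111✓
Round 1: -000 -011 -110 1-01✓ 1-10✓ 1-11✓ 10-0✓ 10-1✓ 100-✓ 101-✓ 11-1✓ 111-✓
Round 2: 1--1 1-1- 10--
PIs = {-000, -011, -110, 1--1, 1-1-, 10--}
Coverage chart:
  m0: -000 ←essential
  m3: -011 ←essential
  m6: -110 ←essential
  m8: -000,10--
  m10: 1-1-,10--
  m11: -011,1--1,1-1-,10--
  m14: -110,1-1-
Essential: -000, -011, -110
Petrick residual → 1-1-
Min cover (4 terms): b'c'd' + b'cd + bcd' + ac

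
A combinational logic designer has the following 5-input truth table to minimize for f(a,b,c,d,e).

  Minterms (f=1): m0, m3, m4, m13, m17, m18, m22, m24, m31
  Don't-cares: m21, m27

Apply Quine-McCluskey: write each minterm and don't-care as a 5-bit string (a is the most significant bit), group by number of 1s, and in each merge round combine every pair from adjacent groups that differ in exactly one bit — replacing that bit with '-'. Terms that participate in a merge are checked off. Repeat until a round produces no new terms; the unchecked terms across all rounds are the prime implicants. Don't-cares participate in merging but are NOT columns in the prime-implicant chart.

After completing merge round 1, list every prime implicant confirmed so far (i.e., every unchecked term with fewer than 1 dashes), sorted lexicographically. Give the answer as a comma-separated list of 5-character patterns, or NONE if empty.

00011, 01101, 11000

Round 0: 00000✓ 00011 00100✓ 01101 10001✓ 10010✓ 10101✓ 10110✓ 11000 11011✓ 11111✓
Round 1: 00-00 10-01 10-10 11-11
PIs = {00-00, 00011, 01101, 10-01, 10-10, 11-11, 11000}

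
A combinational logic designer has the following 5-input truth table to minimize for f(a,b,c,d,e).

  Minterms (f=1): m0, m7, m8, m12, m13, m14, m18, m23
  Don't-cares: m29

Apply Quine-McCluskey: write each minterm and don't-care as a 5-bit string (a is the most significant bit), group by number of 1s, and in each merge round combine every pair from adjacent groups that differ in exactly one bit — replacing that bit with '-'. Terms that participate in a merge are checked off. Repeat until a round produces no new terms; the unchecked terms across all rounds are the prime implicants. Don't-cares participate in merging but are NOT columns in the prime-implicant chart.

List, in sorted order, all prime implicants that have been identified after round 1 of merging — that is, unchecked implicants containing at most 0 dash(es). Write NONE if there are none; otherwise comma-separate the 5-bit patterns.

size-2^0 implicants → 00000(✓)  00111(✓)  01000(✓)  01100(✓)  01101(✓)  01110(✓)  10010  10111(✓)  11101(✓)
size-2^1 implicants → -0111  -1101  0-000  01-00  011-0  0110-
Unchecked terms (primes): -0111, -1101, 0-000, 01-00, 011-0, 0110-, 10010

10010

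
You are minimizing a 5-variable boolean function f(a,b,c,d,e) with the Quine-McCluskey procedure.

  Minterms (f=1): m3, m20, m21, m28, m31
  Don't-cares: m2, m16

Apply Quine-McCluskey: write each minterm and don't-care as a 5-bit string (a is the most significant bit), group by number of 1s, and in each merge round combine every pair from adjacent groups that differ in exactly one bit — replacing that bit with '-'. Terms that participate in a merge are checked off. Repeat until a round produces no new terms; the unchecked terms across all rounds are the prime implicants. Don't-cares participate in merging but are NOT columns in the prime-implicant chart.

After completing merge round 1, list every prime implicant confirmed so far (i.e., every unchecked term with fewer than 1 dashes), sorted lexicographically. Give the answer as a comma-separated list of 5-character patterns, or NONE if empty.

size-2^0 implicants → 00010(✓)  00011(✓)  10000(✓)  10100(✓)  10101(✓)  11100(✓)  11111
size-2^1 implicants → 0001-  1-100  10-00  1010-
Unchecked terms (primes): 0001-, 1-100, 10-00, 1010-, 11111

11111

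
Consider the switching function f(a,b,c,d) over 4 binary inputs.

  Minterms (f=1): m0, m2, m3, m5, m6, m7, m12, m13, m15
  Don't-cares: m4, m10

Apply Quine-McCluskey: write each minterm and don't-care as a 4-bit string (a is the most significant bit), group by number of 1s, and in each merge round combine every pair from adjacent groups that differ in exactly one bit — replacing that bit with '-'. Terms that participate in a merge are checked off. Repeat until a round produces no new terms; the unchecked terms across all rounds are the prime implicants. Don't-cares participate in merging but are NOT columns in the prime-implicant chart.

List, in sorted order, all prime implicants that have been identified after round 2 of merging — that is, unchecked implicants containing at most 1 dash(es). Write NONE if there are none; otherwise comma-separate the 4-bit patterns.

[col 0] 0000*, 0010*, 0011*, 0100*, 0101*, 0110*, 0111*, 1010*, 1100*, 1101*, 1111*
[col 1] -010, -100*, -101*, -111*, 0-00*, 0-10*, 0-11*, 00-0*, 001-*, 01-0*, 01-1*, 010-*, 011-*, 11-1*, 110-*
[col 2] -1-1, -10-, 0--0, 0-1-, 01--
Prime implicants: -010, -1-1, -10-, 0--0, 0-1-, 01--

-010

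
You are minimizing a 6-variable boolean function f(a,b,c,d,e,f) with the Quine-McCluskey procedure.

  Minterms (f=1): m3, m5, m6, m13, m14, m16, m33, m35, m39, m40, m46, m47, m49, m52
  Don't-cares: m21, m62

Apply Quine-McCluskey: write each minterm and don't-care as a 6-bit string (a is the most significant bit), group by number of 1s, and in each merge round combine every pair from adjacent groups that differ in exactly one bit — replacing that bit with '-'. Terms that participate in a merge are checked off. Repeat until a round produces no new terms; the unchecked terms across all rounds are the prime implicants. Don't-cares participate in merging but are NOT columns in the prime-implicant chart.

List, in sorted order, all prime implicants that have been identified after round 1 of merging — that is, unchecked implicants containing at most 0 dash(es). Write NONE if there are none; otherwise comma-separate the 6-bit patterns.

010000, 101000, 110100

Round 0: 000011✓ 000101✓ 000110✓ 001101✓ 001110✓ 010000 010101✓ 100001✓ 100011✓ 100111✓ 101000 101110✓ 101111✓ 110001✓ 110100 111110✓
Round 1: -00011 -01110 0-0101 00-101 00-110 1-0001 1-1110 10-111 100-11 1000-1 10111-
PIs = {-00011, -01110, 0-0101, 00-101, 00-110, 010000, 1-0001, 1-1110, 10-111, 100-11, 1000-1, 101000, 10111-, 110100}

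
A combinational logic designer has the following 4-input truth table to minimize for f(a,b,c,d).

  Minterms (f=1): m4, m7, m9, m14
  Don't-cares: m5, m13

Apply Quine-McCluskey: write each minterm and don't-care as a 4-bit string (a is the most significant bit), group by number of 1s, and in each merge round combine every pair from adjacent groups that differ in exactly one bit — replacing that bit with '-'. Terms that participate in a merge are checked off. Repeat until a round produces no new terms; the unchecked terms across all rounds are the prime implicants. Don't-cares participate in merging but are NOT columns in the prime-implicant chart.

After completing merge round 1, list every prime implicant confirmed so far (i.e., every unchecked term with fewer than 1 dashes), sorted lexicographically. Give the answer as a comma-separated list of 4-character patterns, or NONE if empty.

1110

Round 0: 0100✓ 0101✓ 0111✓ 1001✓ 1101✓ 1110
Round 1: -101 01-1 010- 1-01
PIs = {-101, 01-1, 010-, 1-01, 1110}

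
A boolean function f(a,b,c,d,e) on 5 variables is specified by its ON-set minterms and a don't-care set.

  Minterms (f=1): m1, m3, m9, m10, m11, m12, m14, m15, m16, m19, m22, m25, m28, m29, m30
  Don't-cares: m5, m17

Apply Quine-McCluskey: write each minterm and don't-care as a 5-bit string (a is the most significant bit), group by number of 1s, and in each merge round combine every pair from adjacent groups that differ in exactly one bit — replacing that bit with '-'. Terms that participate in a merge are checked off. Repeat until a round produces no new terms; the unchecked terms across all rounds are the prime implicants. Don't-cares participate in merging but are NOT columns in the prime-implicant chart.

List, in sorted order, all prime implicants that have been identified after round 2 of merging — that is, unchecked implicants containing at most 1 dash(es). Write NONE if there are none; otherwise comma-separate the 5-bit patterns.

00-01, 1-110, 1000-, 11-01, 1110-

[col 0] 00001*, 00011*, 00101*, 01001*, 01010*, 01011*, 01100*, 01110*, 01111*, 10000*, 10001*, 10011*, 10110*, 11001*, 11100*, 11101*, 11110*
[col 1] -0001*, -0011*, -1001*, -1100*, -1110*, 0-001*, 0-011*, 00-01, 000-1*, 01-10*, 01-11*, 010-1*, 0101-*, 011-0*, 0111-*, 1-001*, 1-110, 100-1*, 1000-, 11-01, 111-0*, 1110-
[col 2] --001, -00-1, -11-0, 0-0-1, 01-1-
Prime implicants: --001, -00-1, -11-0, 0-0-1, 00-01, 01-1-, 1-110, 1000-, 11-01, 1110-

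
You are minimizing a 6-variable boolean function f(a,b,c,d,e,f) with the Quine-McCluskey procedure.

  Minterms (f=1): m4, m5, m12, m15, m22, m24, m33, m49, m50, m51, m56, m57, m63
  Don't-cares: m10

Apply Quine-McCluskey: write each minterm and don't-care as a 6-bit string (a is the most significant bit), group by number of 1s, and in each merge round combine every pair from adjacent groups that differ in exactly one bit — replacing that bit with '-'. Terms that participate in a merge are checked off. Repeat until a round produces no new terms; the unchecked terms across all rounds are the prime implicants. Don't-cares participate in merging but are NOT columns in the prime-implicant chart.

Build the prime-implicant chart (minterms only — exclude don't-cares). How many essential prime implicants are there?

8

Round 0: 000100✓ 000101✓ 001010 001100✓ 001111 010110 011000✓ 100001✓ 110001✓ 110010✓ 110011✓ 111000✓ 111001✓ 111111
Round 1: -11000 00-100 00010- 1-0001 11-001 1100-1 11001- 11100-
PIs = {-11000, 00-100, 00010-, 001010, 001111, 010110, 1-0001, 11-001, 1100-1, 11001-, 11100-, 111111}
Coverage chart:
  m4: 00-100,00010-
  m5: 00010- ←essential
  m12: 00-100 ←essential
  m15: 001111 ←essential
  m22: 010110 ←essential
  m24: -11000 ←essential
  m33: 1-0001 ←essential
  m49: 1-0001,11-001,1100-1
  m50: 11001- ←essential
  m51: 1100-1,11001-
  m56: -11000,11100-
  m57: 11-001,11100-
  m63: 111111 ←essential
Essential: -11000, 00-100, 00010-, 001111, 010110, 1-0001, 11001-, 111111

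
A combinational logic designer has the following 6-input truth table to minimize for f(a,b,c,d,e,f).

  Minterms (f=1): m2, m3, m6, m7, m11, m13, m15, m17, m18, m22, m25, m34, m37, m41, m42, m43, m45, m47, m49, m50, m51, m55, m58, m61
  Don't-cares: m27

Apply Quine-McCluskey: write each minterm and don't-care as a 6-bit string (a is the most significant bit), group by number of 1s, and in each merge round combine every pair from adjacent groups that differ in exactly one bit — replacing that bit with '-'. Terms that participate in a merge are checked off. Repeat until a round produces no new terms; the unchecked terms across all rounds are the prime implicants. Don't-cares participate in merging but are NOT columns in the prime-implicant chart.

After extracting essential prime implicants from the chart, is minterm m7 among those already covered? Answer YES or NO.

NO

[col 0] 000010*, 000011*, 000110*, 000111*, 001011*, 001101*, 001111*, 010001*, 010010*, 010110*, 011001*, 011011*, 100010*, 100101*, 101001*, 101010*, 101011*, 101101*, 101111*, 110001*, 110010*, 110011*, 110111*, 111010*, 111101*
[col 1] -00010*, -01011*, -01101*, -01111*, -10001, -10010*, 0-0010*, 0-0110*, 0-1011, 00-011*, 00-111*, 000-10*, 000-11*, 00001-*, 00011-*, 001-11*, 0011-1*, 01-001, 010-10*, 0110-1, 1-0010*, 1-1010*, 1-1101, 10-010*, 10-101, 101-01*, 101-11*, 1010-1*, 10101-, 1011-1*, 11-010*, 110-11, 1100-1, 11001-
[col 2] --0010, -01-11, -011-1, 0-0-10, 00--11, 000-1-, 1--010, 101--1
Prime implicants: --0010, -01-11, -011-1, -10001, 0-0-10, 0-1011, 00--11, 000-1-, 01-001, 0110-1, 1--010, 1-1101, 10-101, 101--1, 10101-, 110-11, 1100-1, 11001-
PI chart (minterm → PIs covering it):
  2 | --0010,0-0-10,000-1-
  3 | 00--11,000-1-
  6 | 0-0-10,000-1-
  7 | 00--11,000-1-
  11 | -01-11,0-1011,00--11
  13 | -011-1  (sole → essential)
  15 | -01-11,-011-1,00--11
  17 | -10001,01-001
  18 | --0010,0-0-10
  22 | 0-0-10  (sole → essential)
  25 | 01-001,0110-1
  34 | --0010,1--010
  37 | 10-101  (sole → essential)
  41 | 101--1  (sole → essential)
  42 | 1--010,10101-
  43 | -01-11,101--1,10101-
  45 | -011-1,1-1101,10-101,101--1
  47 | -01-11,-011-1,101--1
  49 | -10001,1100-1
  50 | --0010,1--010,11001-
  51 | 110-11,1100-1,11001-
  55 | 110-11  (sole → essential)
  58 | 1--010  (sole → essential)
  61 | 1-1101  (sole → essential)
Essential prime implicants: -011-1, 0-0-10, 1--010, 1-1101, 10-101, 101--1, 110-11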